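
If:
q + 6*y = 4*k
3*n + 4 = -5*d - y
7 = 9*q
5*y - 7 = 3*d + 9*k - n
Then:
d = -53*y/28 - 121/56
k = 3*y/2 + 7/36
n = 79*y/28 + 127/56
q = 7/9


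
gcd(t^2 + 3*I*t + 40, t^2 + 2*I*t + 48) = t + 8*I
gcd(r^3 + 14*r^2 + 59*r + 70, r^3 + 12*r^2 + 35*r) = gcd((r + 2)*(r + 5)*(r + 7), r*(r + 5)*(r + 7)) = r^2 + 12*r + 35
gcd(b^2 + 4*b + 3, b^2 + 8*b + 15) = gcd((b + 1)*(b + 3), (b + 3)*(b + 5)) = b + 3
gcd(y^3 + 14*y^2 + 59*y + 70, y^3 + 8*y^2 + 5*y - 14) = y^2 + 9*y + 14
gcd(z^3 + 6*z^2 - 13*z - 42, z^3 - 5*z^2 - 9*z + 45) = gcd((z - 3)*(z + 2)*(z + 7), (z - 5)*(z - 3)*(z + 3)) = z - 3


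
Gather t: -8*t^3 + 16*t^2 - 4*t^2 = -8*t^3 + 12*t^2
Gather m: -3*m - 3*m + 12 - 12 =-6*m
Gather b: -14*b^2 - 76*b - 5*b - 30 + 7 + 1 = -14*b^2 - 81*b - 22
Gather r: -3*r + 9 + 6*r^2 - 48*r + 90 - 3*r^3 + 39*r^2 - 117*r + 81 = -3*r^3 + 45*r^2 - 168*r + 180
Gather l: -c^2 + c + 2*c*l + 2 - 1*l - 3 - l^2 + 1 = -c^2 + c - l^2 + l*(2*c - 1)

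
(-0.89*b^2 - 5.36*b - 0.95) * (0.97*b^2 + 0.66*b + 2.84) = -0.8633*b^4 - 5.7866*b^3 - 6.9867*b^2 - 15.8494*b - 2.698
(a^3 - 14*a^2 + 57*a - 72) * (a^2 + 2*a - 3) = a^5 - 12*a^4 + 26*a^3 + 84*a^2 - 315*a + 216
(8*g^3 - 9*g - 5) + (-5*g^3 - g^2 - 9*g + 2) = 3*g^3 - g^2 - 18*g - 3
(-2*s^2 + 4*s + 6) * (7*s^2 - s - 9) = -14*s^4 + 30*s^3 + 56*s^2 - 42*s - 54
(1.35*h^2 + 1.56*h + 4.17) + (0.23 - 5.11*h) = 1.35*h^2 - 3.55*h + 4.4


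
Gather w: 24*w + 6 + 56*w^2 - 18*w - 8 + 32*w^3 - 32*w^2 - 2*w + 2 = 32*w^3 + 24*w^2 + 4*w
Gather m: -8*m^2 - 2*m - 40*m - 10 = -8*m^2 - 42*m - 10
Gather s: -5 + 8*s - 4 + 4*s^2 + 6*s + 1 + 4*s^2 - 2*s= 8*s^2 + 12*s - 8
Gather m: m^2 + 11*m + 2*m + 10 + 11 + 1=m^2 + 13*m + 22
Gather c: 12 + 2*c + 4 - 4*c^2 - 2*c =16 - 4*c^2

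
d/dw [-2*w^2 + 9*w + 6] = 9 - 4*w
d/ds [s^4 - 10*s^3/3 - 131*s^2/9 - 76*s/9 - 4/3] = 4*s^3 - 10*s^2 - 262*s/9 - 76/9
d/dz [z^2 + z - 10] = 2*z + 1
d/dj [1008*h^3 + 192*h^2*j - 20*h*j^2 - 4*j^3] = 192*h^2 - 40*h*j - 12*j^2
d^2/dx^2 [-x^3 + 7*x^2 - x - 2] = 14 - 6*x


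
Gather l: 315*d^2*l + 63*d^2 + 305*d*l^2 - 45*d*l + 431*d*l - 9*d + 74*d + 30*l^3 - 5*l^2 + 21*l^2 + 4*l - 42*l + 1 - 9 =63*d^2 + 65*d + 30*l^3 + l^2*(305*d + 16) + l*(315*d^2 + 386*d - 38) - 8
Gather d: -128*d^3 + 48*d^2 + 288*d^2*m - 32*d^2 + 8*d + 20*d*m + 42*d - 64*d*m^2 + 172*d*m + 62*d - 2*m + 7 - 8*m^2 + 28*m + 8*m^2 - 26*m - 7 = -128*d^3 + d^2*(288*m + 16) + d*(-64*m^2 + 192*m + 112)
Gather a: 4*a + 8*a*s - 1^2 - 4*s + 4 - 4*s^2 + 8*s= a*(8*s + 4) - 4*s^2 + 4*s + 3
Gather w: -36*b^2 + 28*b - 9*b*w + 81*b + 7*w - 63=-36*b^2 + 109*b + w*(7 - 9*b) - 63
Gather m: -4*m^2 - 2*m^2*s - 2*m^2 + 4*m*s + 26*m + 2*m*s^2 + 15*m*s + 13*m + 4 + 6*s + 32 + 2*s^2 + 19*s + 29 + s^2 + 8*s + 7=m^2*(-2*s - 6) + m*(2*s^2 + 19*s + 39) + 3*s^2 + 33*s + 72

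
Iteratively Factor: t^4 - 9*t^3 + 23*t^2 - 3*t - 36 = (t - 3)*(t^3 - 6*t^2 + 5*t + 12) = (t - 3)*(t + 1)*(t^2 - 7*t + 12) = (t - 3)^2*(t + 1)*(t - 4)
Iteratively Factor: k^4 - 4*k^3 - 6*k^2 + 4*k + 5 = (k + 1)*(k^3 - 5*k^2 - k + 5) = (k - 1)*(k + 1)*(k^2 - 4*k - 5) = (k - 5)*(k - 1)*(k + 1)*(k + 1)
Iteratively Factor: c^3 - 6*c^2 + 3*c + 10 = (c - 2)*(c^2 - 4*c - 5) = (c - 2)*(c + 1)*(c - 5)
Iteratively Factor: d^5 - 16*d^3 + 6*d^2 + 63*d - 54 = (d + 3)*(d^4 - 3*d^3 - 7*d^2 + 27*d - 18) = (d - 1)*(d + 3)*(d^3 - 2*d^2 - 9*d + 18) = (d - 1)*(d + 3)^2*(d^2 - 5*d + 6) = (d - 2)*(d - 1)*(d + 3)^2*(d - 3)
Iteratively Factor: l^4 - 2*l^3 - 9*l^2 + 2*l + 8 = (l + 2)*(l^3 - 4*l^2 - l + 4) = (l - 1)*(l + 2)*(l^2 - 3*l - 4) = (l - 4)*(l - 1)*(l + 2)*(l + 1)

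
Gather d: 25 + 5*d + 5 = 5*d + 30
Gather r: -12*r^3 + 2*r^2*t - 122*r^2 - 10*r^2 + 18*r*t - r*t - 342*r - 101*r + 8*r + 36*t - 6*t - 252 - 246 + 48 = -12*r^3 + r^2*(2*t - 132) + r*(17*t - 435) + 30*t - 450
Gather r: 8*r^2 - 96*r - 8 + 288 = 8*r^2 - 96*r + 280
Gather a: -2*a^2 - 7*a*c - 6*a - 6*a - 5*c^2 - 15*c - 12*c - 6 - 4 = -2*a^2 + a*(-7*c - 12) - 5*c^2 - 27*c - 10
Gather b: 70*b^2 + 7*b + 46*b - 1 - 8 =70*b^2 + 53*b - 9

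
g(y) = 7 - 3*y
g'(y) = -3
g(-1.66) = 11.98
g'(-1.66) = -3.00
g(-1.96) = 12.88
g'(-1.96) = -3.00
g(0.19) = 6.43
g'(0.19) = -3.00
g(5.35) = -9.05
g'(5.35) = -3.00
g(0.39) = 5.83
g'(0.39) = -3.00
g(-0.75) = 9.25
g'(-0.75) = -3.00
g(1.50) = 2.50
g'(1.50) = -3.00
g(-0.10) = 7.30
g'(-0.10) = -3.00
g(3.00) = -2.00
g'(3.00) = -3.00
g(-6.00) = 25.00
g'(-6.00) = -3.00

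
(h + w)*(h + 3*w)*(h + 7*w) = h^3 + 11*h^2*w + 31*h*w^2 + 21*w^3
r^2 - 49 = (r - 7)*(r + 7)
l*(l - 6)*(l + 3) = l^3 - 3*l^2 - 18*l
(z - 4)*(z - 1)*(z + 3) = z^3 - 2*z^2 - 11*z + 12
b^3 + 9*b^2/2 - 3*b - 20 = (b - 2)*(b + 5/2)*(b + 4)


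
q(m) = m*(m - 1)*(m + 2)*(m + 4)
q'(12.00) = 9112.00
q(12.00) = 29568.00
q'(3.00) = 247.00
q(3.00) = 210.00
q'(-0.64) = -5.46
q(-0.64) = 4.80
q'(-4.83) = -128.10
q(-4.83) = 66.14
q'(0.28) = -5.62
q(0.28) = -1.97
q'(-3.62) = -15.67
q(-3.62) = -10.30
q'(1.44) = 40.81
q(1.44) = 11.86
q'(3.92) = 479.12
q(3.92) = 536.68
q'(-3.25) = 0.12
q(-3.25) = -12.95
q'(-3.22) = 1.10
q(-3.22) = -12.93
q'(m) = m*(m - 1)*(m + 2) + m*(m - 1)*(m + 4) + m*(m + 2)*(m + 4) + (m - 1)*(m + 2)*(m + 4)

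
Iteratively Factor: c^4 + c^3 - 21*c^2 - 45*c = (c - 5)*(c^3 + 6*c^2 + 9*c) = (c - 5)*(c + 3)*(c^2 + 3*c) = (c - 5)*(c + 3)^2*(c)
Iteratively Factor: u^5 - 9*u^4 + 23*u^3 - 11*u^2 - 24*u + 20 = (u - 1)*(u^4 - 8*u^3 + 15*u^2 + 4*u - 20) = (u - 2)*(u - 1)*(u^3 - 6*u^2 + 3*u + 10) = (u - 5)*(u - 2)*(u - 1)*(u^2 - u - 2) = (u - 5)*(u - 2)^2*(u - 1)*(u + 1)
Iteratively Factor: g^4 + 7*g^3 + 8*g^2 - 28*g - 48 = (g - 2)*(g^3 + 9*g^2 + 26*g + 24) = (g - 2)*(g + 2)*(g^2 + 7*g + 12) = (g - 2)*(g + 2)*(g + 4)*(g + 3)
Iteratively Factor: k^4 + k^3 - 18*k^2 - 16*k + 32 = (k - 1)*(k^3 + 2*k^2 - 16*k - 32) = (k - 4)*(k - 1)*(k^2 + 6*k + 8) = (k - 4)*(k - 1)*(k + 4)*(k + 2)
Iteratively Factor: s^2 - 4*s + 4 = (s - 2)*(s - 2)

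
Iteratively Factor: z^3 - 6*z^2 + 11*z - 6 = (z - 1)*(z^2 - 5*z + 6) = (z - 2)*(z - 1)*(z - 3)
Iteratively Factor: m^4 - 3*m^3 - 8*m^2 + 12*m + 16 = (m - 2)*(m^3 - m^2 - 10*m - 8) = (m - 2)*(m + 2)*(m^2 - 3*m - 4) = (m - 2)*(m + 1)*(m + 2)*(m - 4)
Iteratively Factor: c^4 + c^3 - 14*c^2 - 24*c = (c - 4)*(c^3 + 5*c^2 + 6*c) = c*(c - 4)*(c^2 + 5*c + 6) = c*(c - 4)*(c + 3)*(c + 2)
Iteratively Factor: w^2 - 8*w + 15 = (w - 5)*(w - 3)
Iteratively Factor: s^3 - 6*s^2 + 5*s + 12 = (s - 4)*(s^2 - 2*s - 3) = (s - 4)*(s + 1)*(s - 3)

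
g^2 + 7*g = g*(g + 7)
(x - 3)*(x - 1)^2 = x^3 - 5*x^2 + 7*x - 3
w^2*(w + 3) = w^3 + 3*w^2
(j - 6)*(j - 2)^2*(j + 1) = j^4 - 9*j^3 + 18*j^2 + 4*j - 24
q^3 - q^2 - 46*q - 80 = (q - 8)*(q + 2)*(q + 5)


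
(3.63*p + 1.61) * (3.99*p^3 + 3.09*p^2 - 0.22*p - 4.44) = 14.4837*p^4 + 17.6406*p^3 + 4.1763*p^2 - 16.4714*p - 7.1484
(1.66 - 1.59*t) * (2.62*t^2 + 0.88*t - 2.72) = -4.1658*t^3 + 2.95*t^2 + 5.7856*t - 4.5152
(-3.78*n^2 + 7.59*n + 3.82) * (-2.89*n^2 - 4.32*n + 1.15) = 10.9242*n^4 - 5.6055*n^3 - 48.1756*n^2 - 7.7739*n + 4.393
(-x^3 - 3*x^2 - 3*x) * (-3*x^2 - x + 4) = 3*x^5 + 10*x^4 + 8*x^3 - 9*x^2 - 12*x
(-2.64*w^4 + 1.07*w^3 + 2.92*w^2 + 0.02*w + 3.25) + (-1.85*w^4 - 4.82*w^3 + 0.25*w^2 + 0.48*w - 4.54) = -4.49*w^4 - 3.75*w^3 + 3.17*w^2 + 0.5*w - 1.29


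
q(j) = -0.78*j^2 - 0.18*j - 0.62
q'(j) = -1.56*j - 0.18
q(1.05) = -1.67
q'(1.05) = -1.82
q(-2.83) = -6.36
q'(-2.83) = 4.23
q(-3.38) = -8.92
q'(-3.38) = 5.09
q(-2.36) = -4.54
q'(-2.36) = 3.50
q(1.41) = -2.42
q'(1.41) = -2.38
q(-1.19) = -1.51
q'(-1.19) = 1.68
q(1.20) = -1.96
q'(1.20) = -2.05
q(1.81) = -3.50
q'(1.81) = -3.00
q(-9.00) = -62.18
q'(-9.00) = 13.86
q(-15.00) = -173.42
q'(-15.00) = 23.22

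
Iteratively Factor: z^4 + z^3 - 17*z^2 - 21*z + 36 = (z + 3)*(z^3 - 2*z^2 - 11*z + 12) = (z - 4)*(z + 3)*(z^2 + 2*z - 3) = (z - 4)*(z + 3)^2*(z - 1)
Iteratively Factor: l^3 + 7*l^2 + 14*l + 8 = (l + 2)*(l^2 + 5*l + 4) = (l + 1)*(l + 2)*(l + 4)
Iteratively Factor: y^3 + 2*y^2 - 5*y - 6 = (y + 1)*(y^2 + y - 6) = (y - 2)*(y + 1)*(y + 3)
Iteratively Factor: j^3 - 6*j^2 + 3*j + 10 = (j + 1)*(j^2 - 7*j + 10) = (j - 2)*(j + 1)*(j - 5)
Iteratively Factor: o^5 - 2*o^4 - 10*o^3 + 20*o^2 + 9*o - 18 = (o - 2)*(o^4 - 10*o^2 + 9) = (o - 2)*(o + 3)*(o^3 - 3*o^2 - o + 3) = (o - 2)*(o - 1)*(o + 3)*(o^2 - 2*o - 3) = (o - 3)*(o - 2)*(o - 1)*(o + 3)*(o + 1)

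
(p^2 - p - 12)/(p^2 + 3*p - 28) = (p + 3)/(p + 7)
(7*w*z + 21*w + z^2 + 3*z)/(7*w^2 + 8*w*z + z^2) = (z + 3)/(w + z)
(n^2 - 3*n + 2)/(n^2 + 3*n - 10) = (n - 1)/(n + 5)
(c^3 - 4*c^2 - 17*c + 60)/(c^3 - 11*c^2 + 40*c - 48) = (c^2 - c - 20)/(c^2 - 8*c + 16)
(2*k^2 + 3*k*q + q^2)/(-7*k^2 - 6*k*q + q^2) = (2*k + q)/(-7*k + q)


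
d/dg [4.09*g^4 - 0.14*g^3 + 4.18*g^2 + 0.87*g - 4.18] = 16.36*g^3 - 0.42*g^2 + 8.36*g + 0.87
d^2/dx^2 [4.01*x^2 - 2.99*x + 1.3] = 8.02000000000000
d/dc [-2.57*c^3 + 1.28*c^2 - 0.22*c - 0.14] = -7.71*c^2 + 2.56*c - 0.22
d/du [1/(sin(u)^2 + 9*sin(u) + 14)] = -(2*sin(u) + 9)*cos(u)/(sin(u)^2 + 9*sin(u) + 14)^2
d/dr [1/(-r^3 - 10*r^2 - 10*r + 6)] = (3*r^2 + 20*r + 10)/(r^3 + 10*r^2 + 10*r - 6)^2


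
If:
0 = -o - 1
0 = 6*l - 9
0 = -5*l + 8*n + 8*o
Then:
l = 3/2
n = 31/16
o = -1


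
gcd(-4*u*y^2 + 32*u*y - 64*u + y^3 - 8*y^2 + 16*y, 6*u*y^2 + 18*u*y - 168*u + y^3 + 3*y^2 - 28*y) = y - 4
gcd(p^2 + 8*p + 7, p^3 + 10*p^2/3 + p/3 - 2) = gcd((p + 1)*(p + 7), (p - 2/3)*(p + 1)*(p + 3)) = p + 1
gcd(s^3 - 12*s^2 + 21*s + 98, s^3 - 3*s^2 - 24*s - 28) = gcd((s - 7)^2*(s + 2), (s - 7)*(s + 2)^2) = s^2 - 5*s - 14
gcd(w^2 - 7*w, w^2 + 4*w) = w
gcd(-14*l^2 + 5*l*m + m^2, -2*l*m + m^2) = 2*l - m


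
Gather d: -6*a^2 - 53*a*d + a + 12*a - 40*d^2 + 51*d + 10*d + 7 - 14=-6*a^2 + 13*a - 40*d^2 + d*(61 - 53*a) - 7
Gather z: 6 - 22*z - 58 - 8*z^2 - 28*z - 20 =-8*z^2 - 50*z - 72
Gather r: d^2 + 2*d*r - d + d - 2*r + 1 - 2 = d^2 + r*(2*d - 2) - 1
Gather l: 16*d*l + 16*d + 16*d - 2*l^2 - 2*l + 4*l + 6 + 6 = 32*d - 2*l^2 + l*(16*d + 2) + 12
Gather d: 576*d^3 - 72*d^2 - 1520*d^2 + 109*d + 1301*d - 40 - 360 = 576*d^3 - 1592*d^2 + 1410*d - 400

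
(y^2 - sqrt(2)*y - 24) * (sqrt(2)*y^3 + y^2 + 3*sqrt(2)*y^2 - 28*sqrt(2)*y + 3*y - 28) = sqrt(2)*y^5 - y^4 + 3*sqrt(2)*y^4 - 53*sqrt(2)*y^3 - 3*y^3 - 75*sqrt(2)*y^2 + 4*y^2 - 72*y + 700*sqrt(2)*y + 672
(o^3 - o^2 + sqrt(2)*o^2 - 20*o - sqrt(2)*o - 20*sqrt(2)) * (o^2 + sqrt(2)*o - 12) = o^5 - o^4 + 2*sqrt(2)*o^4 - 30*o^3 - 2*sqrt(2)*o^3 - 52*sqrt(2)*o^2 + 10*o^2 + 12*sqrt(2)*o + 200*o + 240*sqrt(2)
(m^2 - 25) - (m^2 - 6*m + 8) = 6*m - 33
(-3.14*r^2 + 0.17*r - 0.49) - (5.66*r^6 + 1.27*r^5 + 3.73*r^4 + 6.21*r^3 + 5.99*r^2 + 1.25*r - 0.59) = -5.66*r^6 - 1.27*r^5 - 3.73*r^4 - 6.21*r^3 - 9.13*r^2 - 1.08*r + 0.1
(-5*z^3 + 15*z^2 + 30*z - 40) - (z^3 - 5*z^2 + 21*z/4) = -6*z^3 + 20*z^2 + 99*z/4 - 40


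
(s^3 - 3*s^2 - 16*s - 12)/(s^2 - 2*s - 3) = (s^2 - 4*s - 12)/(s - 3)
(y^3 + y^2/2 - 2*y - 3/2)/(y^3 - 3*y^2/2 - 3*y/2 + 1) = (2*y^2 - y - 3)/(2*y^2 - 5*y + 2)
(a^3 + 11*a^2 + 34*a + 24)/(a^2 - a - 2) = (a^2 + 10*a + 24)/(a - 2)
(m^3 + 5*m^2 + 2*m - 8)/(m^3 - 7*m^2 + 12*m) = (m^3 + 5*m^2 + 2*m - 8)/(m*(m^2 - 7*m + 12))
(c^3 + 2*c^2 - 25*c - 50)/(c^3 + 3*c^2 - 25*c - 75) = (c + 2)/(c + 3)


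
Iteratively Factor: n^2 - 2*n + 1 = (n - 1)*(n - 1)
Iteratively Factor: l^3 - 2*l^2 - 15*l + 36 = (l - 3)*(l^2 + l - 12) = (l - 3)^2*(l + 4)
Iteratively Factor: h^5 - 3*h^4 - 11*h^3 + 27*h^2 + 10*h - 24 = (h - 1)*(h^4 - 2*h^3 - 13*h^2 + 14*h + 24) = (h - 1)*(h + 3)*(h^3 - 5*h^2 + 2*h + 8) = (h - 4)*(h - 1)*(h + 3)*(h^2 - h - 2) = (h - 4)*(h - 2)*(h - 1)*(h + 3)*(h + 1)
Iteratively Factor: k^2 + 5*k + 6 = (k + 3)*(k + 2)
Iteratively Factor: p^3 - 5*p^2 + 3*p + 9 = (p + 1)*(p^2 - 6*p + 9) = (p - 3)*(p + 1)*(p - 3)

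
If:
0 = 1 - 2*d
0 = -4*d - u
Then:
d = 1/2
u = -2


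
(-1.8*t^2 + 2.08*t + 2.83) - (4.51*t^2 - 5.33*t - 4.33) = -6.31*t^2 + 7.41*t + 7.16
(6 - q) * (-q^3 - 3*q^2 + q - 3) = q^4 - 3*q^3 - 19*q^2 + 9*q - 18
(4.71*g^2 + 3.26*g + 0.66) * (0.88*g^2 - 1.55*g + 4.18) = 4.1448*g^4 - 4.4317*g^3 + 15.2156*g^2 + 12.6038*g + 2.7588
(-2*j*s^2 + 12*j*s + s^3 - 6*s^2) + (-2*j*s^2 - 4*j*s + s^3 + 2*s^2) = -4*j*s^2 + 8*j*s + 2*s^3 - 4*s^2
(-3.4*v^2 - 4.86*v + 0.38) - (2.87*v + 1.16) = -3.4*v^2 - 7.73*v - 0.78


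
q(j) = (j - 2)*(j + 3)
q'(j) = 2*j + 1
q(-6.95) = 35.35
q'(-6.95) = -12.90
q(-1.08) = -5.91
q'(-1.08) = -1.16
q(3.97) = 13.73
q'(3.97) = 8.94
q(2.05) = 0.25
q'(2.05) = 5.10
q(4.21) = 15.93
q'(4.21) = 9.42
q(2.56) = 3.11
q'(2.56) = 6.12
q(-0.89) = -6.10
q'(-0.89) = -0.78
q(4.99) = 23.89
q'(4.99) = 10.98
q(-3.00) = 0.00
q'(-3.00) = -5.00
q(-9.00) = 66.00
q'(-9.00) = -17.00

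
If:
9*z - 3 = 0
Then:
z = 1/3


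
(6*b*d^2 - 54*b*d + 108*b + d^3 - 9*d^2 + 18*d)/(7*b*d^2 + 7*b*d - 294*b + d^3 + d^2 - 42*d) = (6*b*d - 18*b + d^2 - 3*d)/(7*b*d + 49*b + d^2 + 7*d)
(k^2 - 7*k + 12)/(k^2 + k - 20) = (k - 3)/(k + 5)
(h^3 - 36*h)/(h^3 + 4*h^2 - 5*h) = (h^2 - 36)/(h^2 + 4*h - 5)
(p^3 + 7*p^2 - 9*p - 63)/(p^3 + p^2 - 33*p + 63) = (p + 3)/(p - 3)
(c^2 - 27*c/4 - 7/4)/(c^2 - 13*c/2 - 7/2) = (4*c + 1)/(2*(2*c + 1))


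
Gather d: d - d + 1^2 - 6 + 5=0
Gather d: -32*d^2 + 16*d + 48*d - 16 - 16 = -32*d^2 + 64*d - 32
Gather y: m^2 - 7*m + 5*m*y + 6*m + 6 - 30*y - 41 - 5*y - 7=m^2 - m + y*(5*m - 35) - 42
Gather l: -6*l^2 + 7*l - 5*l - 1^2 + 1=-6*l^2 + 2*l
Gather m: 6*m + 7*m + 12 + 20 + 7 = 13*m + 39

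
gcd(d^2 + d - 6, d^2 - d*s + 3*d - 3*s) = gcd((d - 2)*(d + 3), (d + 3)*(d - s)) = d + 3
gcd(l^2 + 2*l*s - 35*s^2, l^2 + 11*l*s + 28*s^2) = l + 7*s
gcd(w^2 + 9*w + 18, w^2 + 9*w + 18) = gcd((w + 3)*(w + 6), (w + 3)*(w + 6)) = w^2 + 9*w + 18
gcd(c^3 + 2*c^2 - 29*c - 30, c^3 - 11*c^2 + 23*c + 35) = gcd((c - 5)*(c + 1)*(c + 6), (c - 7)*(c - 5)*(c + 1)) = c^2 - 4*c - 5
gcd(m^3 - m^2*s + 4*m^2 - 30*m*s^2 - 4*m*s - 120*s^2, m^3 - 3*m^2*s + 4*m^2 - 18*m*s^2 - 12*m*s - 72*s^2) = -m^2 + 6*m*s - 4*m + 24*s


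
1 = 1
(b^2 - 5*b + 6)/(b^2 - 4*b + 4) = (b - 3)/(b - 2)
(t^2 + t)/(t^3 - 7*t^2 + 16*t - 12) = t*(t + 1)/(t^3 - 7*t^2 + 16*t - 12)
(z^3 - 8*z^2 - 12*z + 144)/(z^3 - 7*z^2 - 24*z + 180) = (z + 4)/(z + 5)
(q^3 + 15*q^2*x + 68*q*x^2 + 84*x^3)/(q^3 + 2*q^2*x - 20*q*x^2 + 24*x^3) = (q^2 + 9*q*x + 14*x^2)/(q^2 - 4*q*x + 4*x^2)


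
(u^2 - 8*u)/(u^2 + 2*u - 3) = u*(u - 8)/(u^2 + 2*u - 3)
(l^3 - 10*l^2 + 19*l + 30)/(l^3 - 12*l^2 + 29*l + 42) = (l - 5)/(l - 7)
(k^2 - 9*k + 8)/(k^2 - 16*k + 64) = (k - 1)/(k - 8)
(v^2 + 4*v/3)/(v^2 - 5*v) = (v + 4/3)/(v - 5)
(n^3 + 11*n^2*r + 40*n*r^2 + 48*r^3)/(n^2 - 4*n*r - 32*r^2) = (-n^2 - 7*n*r - 12*r^2)/(-n + 8*r)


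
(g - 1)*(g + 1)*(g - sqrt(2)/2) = g^3 - sqrt(2)*g^2/2 - g + sqrt(2)/2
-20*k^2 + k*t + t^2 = (-4*k + t)*(5*k + t)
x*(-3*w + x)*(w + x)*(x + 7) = -3*w^2*x^2 - 21*w^2*x - 2*w*x^3 - 14*w*x^2 + x^4 + 7*x^3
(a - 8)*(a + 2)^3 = a^4 - 2*a^3 - 36*a^2 - 88*a - 64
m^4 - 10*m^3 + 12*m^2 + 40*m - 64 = (m - 8)*(m - 2)^2*(m + 2)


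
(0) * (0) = 0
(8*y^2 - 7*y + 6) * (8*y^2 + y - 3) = 64*y^4 - 48*y^3 + 17*y^2 + 27*y - 18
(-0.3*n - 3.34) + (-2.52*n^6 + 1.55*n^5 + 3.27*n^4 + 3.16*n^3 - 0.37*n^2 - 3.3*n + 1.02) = -2.52*n^6 + 1.55*n^5 + 3.27*n^4 + 3.16*n^3 - 0.37*n^2 - 3.6*n - 2.32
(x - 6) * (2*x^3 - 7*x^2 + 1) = 2*x^4 - 19*x^3 + 42*x^2 + x - 6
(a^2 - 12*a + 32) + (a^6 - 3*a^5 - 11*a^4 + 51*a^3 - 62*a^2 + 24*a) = a^6 - 3*a^5 - 11*a^4 + 51*a^3 - 61*a^2 + 12*a + 32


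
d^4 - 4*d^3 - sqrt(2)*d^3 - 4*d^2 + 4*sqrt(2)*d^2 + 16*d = d*(d - 4)*(d - 2*sqrt(2))*(d + sqrt(2))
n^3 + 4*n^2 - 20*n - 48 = (n - 4)*(n + 2)*(n + 6)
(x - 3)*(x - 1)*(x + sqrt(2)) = x^3 - 4*x^2 + sqrt(2)*x^2 - 4*sqrt(2)*x + 3*x + 3*sqrt(2)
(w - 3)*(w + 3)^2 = w^3 + 3*w^2 - 9*w - 27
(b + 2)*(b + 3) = b^2 + 5*b + 6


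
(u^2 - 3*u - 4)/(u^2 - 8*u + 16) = (u + 1)/(u - 4)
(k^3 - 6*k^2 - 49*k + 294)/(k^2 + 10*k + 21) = (k^2 - 13*k + 42)/(k + 3)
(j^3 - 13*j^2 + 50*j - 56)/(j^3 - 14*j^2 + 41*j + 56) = (j^2 - 6*j + 8)/(j^2 - 7*j - 8)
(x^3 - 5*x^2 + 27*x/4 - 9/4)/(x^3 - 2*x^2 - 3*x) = (x^2 - 2*x + 3/4)/(x*(x + 1))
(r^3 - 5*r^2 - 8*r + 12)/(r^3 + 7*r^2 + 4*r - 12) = (r - 6)/(r + 6)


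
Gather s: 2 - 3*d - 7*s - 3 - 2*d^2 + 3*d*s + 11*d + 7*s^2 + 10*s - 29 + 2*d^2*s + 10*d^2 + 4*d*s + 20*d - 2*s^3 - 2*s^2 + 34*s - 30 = 8*d^2 + 28*d - 2*s^3 + 5*s^2 + s*(2*d^2 + 7*d + 37) - 60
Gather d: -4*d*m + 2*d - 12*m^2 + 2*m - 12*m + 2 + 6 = d*(2 - 4*m) - 12*m^2 - 10*m + 8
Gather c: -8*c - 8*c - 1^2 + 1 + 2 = 2 - 16*c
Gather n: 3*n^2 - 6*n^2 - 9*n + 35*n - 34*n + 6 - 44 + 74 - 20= -3*n^2 - 8*n + 16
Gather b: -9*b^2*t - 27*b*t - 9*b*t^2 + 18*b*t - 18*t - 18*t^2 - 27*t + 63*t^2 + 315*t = -9*b^2*t + b*(-9*t^2 - 9*t) + 45*t^2 + 270*t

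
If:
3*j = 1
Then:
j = 1/3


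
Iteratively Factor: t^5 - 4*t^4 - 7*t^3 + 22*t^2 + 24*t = (t - 3)*(t^4 - t^3 - 10*t^2 - 8*t) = (t - 3)*(t + 2)*(t^3 - 3*t^2 - 4*t) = t*(t - 3)*(t + 2)*(t^2 - 3*t - 4) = t*(t - 4)*(t - 3)*(t + 2)*(t + 1)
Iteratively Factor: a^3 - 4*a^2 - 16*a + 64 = (a - 4)*(a^2 - 16) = (a - 4)^2*(a + 4)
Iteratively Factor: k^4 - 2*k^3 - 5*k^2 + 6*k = (k)*(k^3 - 2*k^2 - 5*k + 6) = k*(k + 2)*(k^2 - 4*k + 3) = k*(k - 1)*(k + 2)*(k - 3)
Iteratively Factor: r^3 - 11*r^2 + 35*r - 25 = (r - 5)*(r^2 - 6*r + 5) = (r - 5)^2*(r - 1)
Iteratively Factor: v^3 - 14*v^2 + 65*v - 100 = (v - 4)*(v^2 - 10*v + 25) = (v - 5)*(v - 4)*(v - 5)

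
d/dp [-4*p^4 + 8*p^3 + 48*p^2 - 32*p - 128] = -16*p^3 + 24*p^2 + 96*p - 32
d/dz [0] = 0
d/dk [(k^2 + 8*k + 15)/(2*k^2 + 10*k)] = -3/(2*k^2)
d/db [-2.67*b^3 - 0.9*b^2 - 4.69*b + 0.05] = -8.01*b^2 - 1.8*b - 4.69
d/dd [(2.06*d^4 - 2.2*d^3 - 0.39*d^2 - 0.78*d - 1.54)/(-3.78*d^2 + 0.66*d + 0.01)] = (-15.5736*d^5 + 12.3948*d^4 - 2.8216*d^3 - 3.2718*d^2 - 11.6502*d + 1.0086)/(14.2884*d^4 - 4.9896*d^3 + 0.36*d^2 + 0.0132*d + 0.0001)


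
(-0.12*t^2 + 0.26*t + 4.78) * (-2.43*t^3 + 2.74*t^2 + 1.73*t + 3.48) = 0.2916*t^5 - 0.9606*t^4 - 11.1106*t^3 + 13.1294*t^2 + 9.1742*t + 16.6344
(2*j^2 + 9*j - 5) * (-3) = -6*j^2 - 27*j + 15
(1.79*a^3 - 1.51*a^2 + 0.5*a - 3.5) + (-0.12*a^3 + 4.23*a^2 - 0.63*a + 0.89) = 1.67*a^3 + 2.72*a^2 - 0.13*a - 2.61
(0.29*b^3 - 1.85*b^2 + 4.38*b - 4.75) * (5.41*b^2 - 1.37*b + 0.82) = 1.5689*b^5 - 10.4058*b^4 + 26.4681*b^3 - 33.2151*b^2 + 10.0991*b - 3.895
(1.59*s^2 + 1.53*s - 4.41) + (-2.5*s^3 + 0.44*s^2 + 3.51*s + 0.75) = -2.5*s^3 + 2.03*s^2 + 5.04*s - 3.66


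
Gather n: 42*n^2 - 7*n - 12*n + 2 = 42*n^2 - 19*n + 2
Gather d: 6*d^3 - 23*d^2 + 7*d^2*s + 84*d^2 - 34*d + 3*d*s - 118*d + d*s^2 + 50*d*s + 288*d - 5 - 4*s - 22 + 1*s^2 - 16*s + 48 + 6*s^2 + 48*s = 6*d^3 + d^2*(7*s + 61) + d*(s^2 + 53*s + 136) + 7*s^2 + 28*s + 21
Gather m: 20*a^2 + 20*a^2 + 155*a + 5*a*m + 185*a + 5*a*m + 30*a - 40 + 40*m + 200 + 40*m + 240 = 40*a^2 + 370*a + m*(10*a + 80) + 400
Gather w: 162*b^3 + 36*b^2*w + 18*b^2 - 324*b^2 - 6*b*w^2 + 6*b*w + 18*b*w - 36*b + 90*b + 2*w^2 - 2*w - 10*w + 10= 162*b^3 - 306*b^2 + 54*b + w^2*(2 - 6*b) + w*(36*b^2 + 24*b - 12) + 10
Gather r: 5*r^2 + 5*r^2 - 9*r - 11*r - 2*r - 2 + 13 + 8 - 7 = 10*r^2 - 22*r + 12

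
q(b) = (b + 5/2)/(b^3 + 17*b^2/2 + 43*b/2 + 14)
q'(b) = (b + 5/2)*(-3*b^2 - 17*b - 43/2)/(b^3 + 17*b^2/2 + 43*b/2 + 14)^2 + 1/(b^3 + 17*b^2/2 + 43*b/2 + 14)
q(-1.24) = -0.84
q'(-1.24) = -3.50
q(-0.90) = 1.99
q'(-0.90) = -20.01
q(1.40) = 0.06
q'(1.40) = -0.03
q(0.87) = 0.08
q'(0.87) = -0.06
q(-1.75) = -0.25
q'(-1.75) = -0.42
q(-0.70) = 0.65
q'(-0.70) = -2.23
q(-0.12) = 0.21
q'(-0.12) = -0.26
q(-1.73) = -0.26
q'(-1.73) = -0.44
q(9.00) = 0.01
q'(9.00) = 0.00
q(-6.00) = 0.14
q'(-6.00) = 0.11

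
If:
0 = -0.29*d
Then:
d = 0.00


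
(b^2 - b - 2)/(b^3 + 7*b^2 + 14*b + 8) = (b - 2)/(b^2 + 6*b + 8)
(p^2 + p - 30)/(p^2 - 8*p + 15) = (p + 6)/(p - 3)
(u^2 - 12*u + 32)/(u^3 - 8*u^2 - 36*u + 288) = (u - 4)/(u^2 - 36)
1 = 1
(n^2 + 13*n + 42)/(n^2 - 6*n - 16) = (n^2 + 13*n + 42)/(n^2 - 6*n - 16)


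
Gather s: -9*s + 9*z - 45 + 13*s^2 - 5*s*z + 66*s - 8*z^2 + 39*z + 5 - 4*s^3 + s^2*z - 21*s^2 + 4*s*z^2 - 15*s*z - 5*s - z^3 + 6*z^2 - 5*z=-4*s^3 + s^2*(z - 8) + s*(4*z^2 - 20*z + 52) - z^3 - 2*z^2 + 43*z - 40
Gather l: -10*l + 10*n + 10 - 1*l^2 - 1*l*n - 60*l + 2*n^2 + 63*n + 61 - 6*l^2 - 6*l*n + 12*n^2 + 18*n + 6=-7*l^2 + l*(-7*n - 70) + 14*n^2 + 91*n + 77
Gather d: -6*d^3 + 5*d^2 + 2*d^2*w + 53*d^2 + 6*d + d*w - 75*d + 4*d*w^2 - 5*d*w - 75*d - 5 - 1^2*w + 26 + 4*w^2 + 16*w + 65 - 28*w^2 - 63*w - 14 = -6*d^3 + d^2*(2*w + 58) + d*(4*w^2 - 4*w - 144) - 24*w^2 - 48*w + 72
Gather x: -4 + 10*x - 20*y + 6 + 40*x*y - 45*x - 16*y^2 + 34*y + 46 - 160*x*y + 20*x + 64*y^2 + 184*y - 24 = x*(-120*y - 15) + 48*y^2 + 198*y + 24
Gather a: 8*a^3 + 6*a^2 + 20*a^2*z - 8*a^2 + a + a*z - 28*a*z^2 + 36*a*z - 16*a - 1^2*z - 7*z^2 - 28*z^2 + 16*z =8*a^3 + a^2*(20*z - 2) + a*(-28*z^2 + 37*z - 15) - 35*z^2 + 15*z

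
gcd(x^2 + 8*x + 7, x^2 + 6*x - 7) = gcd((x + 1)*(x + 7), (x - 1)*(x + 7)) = x + 7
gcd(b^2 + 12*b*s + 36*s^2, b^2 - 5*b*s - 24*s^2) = 1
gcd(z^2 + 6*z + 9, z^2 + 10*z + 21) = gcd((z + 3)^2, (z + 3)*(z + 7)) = z + 3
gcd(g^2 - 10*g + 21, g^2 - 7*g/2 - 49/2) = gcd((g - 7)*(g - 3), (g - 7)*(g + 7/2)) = g - 7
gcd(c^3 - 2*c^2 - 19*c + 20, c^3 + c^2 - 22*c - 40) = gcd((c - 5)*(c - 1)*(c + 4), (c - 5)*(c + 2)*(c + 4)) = c^2 - c - 20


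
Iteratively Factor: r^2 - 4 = (r + 2)*(r - 2)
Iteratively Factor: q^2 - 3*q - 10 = (q + 2)*(q - 5)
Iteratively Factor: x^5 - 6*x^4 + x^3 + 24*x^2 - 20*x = (x - 5)*(x^4 - x^3 - 4*x^2 + 4*x) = (x - 5)*(x - 2)*(x^3 + x^2 - 2*x) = (x - 5)*(x - 2)*(x + 2)*(x^2 - x) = x*(x - 5)*(x - 2)*(x + 2)*(x - 1)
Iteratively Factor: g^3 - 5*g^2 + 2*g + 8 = (g - 4)*(g^2 - g - 2) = (g - 4)*(g + 1)*(g - 2)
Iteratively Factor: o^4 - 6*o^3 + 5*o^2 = (o - 1)*(o^3 - 5*o^2) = (o - 5)*(o - 1)*(o^2) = o*(o - 5)*(o - 1)*(o)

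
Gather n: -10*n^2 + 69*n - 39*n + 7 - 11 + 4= -10*n^2 + 30*n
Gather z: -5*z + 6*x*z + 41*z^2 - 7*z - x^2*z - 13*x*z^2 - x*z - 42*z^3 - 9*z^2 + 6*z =-42*z^3 + z^2*(32 - 13*x) + z*(-x^2 + 5*x - 6)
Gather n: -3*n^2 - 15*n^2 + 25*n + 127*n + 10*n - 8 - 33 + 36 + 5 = -18*n^2 + 162*n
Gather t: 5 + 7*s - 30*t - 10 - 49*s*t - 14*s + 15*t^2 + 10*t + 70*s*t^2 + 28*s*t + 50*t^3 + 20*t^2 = -7*s + 50*t^3 + t^2*(70*s + 35) + t*(-21*s - 20) - 5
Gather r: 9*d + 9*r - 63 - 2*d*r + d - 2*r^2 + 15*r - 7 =10*d - 2*r^2 + r*(24 - 2*d) - 70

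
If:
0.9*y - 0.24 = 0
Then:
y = 0.27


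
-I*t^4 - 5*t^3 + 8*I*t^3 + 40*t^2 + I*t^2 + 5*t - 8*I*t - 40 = (t - 8)*(t + 1)*(t - 5*I)*(-I*t + I)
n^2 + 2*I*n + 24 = (n - 4*I)*(n + 6*I)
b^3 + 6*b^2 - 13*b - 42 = (b - 3)*(b + 2)*(b + 7)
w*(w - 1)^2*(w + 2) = w^4 - 3*w^2 + 2*w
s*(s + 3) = s^2 + 3*s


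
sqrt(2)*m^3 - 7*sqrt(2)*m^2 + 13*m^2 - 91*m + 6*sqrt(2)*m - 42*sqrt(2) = (m - 7)*(m + 6*sqrt(2))*(sqrt(2)*m + 1)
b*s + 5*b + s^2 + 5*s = (b + s)*(s + 5)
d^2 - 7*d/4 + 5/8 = (d - 5/4)*(d - 1/2)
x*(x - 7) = x^2 - 7*x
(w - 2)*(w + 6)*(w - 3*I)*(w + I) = w^4 + 4*w^3 - 2*I*w^3 - 9*w^2 - 8*I*w^2 + 12*w + 24*I*w - 36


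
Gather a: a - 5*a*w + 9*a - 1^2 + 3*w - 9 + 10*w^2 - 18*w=a*(10 - 5*w) + 10*w^2 - 15*w - 10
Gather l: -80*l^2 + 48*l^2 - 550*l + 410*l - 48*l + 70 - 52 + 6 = -32*l^2 - 188*l + 24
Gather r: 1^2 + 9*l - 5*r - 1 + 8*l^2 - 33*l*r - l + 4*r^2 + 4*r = 8*l^2 + 8*l + 4*r^2 + r*(-33*l - 1)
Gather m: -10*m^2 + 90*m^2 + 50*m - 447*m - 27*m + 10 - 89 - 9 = 80*m^2 - 424*m - 88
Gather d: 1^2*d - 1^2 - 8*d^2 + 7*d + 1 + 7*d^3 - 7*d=7*d^3 - 8*d^2 + d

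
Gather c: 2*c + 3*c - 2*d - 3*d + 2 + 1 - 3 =5*c - 5*d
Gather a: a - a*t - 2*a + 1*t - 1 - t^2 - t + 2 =a*(-t - 1) - t^2 + 1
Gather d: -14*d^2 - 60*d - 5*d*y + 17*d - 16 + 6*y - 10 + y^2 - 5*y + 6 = -14*d^2 + d*(-5*y - 43) + y^2 + y - 20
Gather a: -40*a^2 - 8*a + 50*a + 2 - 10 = -40*a^2 + 42*a - 8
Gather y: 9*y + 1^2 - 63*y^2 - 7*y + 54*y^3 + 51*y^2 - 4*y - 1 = 54*y^3 - 12*y^2 - 2*y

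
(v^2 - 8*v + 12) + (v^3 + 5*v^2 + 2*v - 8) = v^3 + 6*v^2 - 6*v + 4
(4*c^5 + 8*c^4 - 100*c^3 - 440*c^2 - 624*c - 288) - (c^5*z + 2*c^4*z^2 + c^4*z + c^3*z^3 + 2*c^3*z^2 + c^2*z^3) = -c^5*z + 4*c^5 - 2*c^4*z^2 - c^4*z + 8*c^4 - c^3*z^3 - 2*c^3*z^2 - 100*c^3 - c^2*z^3 - 440*c^2 - 624*c - 288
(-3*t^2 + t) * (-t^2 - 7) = 3*t^4 - t^3 + 21*t^2 - 7*t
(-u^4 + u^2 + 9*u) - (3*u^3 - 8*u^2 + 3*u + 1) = -u^4 - 3*u^3 + 9*u^2 + 6*u - 1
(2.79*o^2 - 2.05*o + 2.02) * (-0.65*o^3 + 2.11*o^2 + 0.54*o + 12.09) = -1.8135*o^5 + 7.2194*o^4 - 4.1319*o^3 + 36.8863*o^2 - 23.6937*o + 24.4218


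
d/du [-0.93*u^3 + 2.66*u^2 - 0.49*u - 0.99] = -2.79*u^2 + 5.32*u - 0.49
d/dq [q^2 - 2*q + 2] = 2*q - 2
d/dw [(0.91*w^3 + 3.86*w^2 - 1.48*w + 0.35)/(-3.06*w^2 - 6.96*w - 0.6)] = (-2.7846*w^4 - 12.6672*w^3 - 33.0324*w^2 - 2.49*w + 3.324)/(9.3636*w^4 + 42.5952*w^3 + 52.1136*w^2 + 8.352*w + 0.36)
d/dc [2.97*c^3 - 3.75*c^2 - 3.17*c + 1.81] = 8.91*c^2 - 7.5*c - 3.17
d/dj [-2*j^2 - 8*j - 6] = -4*j - 8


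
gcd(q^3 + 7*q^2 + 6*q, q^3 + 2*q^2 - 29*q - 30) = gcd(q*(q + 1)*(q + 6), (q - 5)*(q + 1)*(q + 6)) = q^2 + 7*q + 6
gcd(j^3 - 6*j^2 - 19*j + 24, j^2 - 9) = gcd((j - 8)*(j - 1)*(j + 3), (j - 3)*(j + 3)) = j + 3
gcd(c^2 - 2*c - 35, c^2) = 1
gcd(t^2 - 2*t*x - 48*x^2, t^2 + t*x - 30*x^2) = t + 6*x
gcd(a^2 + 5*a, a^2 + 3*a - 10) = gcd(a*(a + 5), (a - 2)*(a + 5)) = a + 5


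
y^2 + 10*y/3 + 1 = (y + 1/3)*(y + 3)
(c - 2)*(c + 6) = c^2 + 4*c - 12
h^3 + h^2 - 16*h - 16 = (h - 4)*(h + 1)*(h + 4)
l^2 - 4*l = l*(l - 4)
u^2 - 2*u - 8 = (u - 4)*(u + 2)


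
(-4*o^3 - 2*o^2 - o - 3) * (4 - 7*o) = 28*o^4 - 2*o^3 - o^2 + 17*o - 12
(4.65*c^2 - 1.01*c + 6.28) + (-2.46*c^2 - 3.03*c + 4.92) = 2.19*c^2 - 4.04*c + 11.2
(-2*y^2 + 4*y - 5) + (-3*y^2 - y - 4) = -5*y^2 + 3*y - 9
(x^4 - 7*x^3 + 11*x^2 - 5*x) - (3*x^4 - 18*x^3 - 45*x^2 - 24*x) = -2*x^4 + 11*x^3 + 56*x^2 + 19*x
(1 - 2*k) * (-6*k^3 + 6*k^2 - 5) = 12*k^4 - 18*k^3 + 6*k^2 + 10*k - 5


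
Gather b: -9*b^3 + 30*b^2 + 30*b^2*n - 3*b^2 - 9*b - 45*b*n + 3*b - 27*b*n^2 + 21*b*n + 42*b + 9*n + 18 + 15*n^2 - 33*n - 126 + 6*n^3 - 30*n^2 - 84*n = -9*b^3 + b^2*(30*n + 27) + b*(-27*n^2 - 24*n + 36) + 6*n^3 - 15*n^2 - 108*n - 108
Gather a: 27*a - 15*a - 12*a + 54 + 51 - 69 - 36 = 0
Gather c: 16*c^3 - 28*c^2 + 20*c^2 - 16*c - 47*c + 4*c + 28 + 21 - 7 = 16*c^3 - 8*c^2 - 59*c + 42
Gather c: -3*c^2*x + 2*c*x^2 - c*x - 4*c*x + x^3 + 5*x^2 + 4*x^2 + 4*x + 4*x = -3*c^2*x + c*(2*x^2 - 5*x) + x^3 + 9*x^2 + 8*x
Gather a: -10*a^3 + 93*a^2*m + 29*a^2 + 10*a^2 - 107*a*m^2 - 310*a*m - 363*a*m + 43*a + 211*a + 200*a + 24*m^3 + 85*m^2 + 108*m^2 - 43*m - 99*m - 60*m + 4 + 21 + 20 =-10*a^3 + a^2*(93*m + 39) + a*(-107*m^2 - 673*m + 454) + 24*m^3 + 193*m^2 - 202*m + 45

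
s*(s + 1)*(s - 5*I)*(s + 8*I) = s^4 + s^3 + 3*I*s^3 + 40*s^2 + 3*I*s^2 + 40*s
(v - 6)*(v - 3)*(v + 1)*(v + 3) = v^4 - 5*v^3 - 15*v^2 + 45*v + 54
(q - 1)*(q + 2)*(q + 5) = q^3 + 6*q^2 + 3*q - 10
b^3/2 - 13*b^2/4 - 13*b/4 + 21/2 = (b/2 + 1)*(b - 7)*(b - 3/2)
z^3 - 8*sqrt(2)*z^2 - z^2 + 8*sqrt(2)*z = z*(z - 1)*(z - 8*sqrt(2))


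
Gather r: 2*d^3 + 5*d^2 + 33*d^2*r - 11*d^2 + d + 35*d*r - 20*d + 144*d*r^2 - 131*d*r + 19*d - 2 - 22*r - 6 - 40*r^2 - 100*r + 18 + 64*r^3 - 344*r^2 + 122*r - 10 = 2*d^3 - 6*d^2 + 64*r^3 + r^2*(144*d - 384) + r*(33*d^2 - 96*d)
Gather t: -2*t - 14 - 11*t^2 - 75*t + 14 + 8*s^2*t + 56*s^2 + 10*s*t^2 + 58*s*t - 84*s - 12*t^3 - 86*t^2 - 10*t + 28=56*s^2 - 84*s - 12*t^3 + t^2*(10*s - 97) + t*(8*s^2 + 58*s - 87) + 28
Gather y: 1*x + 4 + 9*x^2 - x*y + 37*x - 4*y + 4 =9*x^2 + 38*x + y*(-x - 4) + 8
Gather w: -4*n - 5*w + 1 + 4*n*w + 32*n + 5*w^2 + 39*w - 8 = 28*n + 5*w^2 + w*(4*n + 34) - 7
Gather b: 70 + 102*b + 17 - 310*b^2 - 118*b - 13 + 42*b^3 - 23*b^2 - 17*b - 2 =42*b^3 - 333*b^2 - 33*b + 72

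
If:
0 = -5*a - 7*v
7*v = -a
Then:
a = 0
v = 0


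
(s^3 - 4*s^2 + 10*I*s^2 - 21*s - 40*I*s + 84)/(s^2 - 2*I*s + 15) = (s^2 + s*(-4 + 7*I) - 28*I)/(s - 5*I)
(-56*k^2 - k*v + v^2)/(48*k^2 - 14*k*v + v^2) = (7*k + v)/(-6*k + v)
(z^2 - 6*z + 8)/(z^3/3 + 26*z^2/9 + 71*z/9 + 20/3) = 9*(z^2 - 6*z + 8)/(3*z^3 + 26*z^2 + 71*z + 60)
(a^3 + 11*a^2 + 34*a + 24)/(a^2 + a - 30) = (a^2 + 5*a + 4)/(a - 5)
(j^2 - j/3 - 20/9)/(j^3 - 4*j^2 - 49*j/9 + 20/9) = (3*j - 5)/(3*j^2 - 16*j + 5)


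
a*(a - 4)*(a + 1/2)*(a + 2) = a^4 - 3*a^3/2 - 9*a^2 - 4*a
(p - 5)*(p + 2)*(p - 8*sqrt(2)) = p^3 - 8*sqrt(2)*p^2 - 3*p^2 - 10*p + 24*sqrt(2)*p + 80*sqrt(2)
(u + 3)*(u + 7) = u^2 + 10*u + 21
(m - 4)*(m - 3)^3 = m^4 - 13*m^3 + 63*m^2 - 135*m + 108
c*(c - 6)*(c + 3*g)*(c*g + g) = c^4*g + 3*c^3*g^2 - 5*c^3*g - 15*c^2*g^2 - 6*c^2*g - 18*c*g^2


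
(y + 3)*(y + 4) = y^2 + 7*y + 12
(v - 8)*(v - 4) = v^2 - 12*v + 32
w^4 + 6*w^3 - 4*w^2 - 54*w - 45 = (w - 3)*(w + 1)*(w + 3)*(w + 5)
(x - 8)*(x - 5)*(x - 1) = x^3 - 14*x^2 + 53*x - 40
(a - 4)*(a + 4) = a^2 - 16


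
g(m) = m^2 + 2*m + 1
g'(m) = 2*m + 2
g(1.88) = 8.29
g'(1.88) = 5.76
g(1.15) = 4.62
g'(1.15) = 4.30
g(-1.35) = 0.12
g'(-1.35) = -0.70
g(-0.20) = 0.64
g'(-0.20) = 1.60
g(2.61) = 13.03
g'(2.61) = 7.22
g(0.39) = 1.93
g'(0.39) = 2.78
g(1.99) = 8.94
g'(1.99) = 5.98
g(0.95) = 3.80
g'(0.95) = 3.90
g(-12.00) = 121.00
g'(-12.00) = -22.00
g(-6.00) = 25.00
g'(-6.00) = -10.00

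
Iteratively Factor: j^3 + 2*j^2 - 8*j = (j)*(j^2 + 2*j - 8) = j*(j - 2)*(j + 4)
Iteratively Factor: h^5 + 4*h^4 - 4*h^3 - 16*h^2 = (h - 2)*(h^4 + 6*h^3 + 8*h^2) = h*(h - 2)*(h^3 + 6*h^2 + 8*h) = h*(h - 2)*(h + 4)*(h^2 + 2*h) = h*(h - 2)*(h + 2)*(h + 4)*(h)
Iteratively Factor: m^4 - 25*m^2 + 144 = (m - 4)*(m^3 + 4*m^2 - 9*m - 36) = (m - 4)*(m - 3)*(m^2 + 7*m + 12) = (m - 4)*(m - 3)*(m + 3)*(m + 4)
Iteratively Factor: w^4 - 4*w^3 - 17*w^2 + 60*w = (w)*(w^3 - 4*w^2 - 17*w + 60) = w*(w - 3)*(w^2 - w - 20) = w*(w - 3)*(w + 4)*(w - 5)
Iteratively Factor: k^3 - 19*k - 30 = (k - 5)*(k^2 + 5*k + 6) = (k - 5)*(k + 2)*(k + 3)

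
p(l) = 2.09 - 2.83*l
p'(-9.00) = -2.83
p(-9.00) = 27.56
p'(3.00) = -2.83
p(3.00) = -6.40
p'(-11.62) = -2.83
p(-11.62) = 34.97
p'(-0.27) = -2.83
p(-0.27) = 2.85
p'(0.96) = -2.83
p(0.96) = -0.63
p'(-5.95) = -2.83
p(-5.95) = 18.93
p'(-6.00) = -2.83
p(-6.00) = 19.07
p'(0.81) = -2.83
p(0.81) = -0.20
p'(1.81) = -2.83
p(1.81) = -3.03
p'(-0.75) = -2.83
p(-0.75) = 4.21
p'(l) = -2.83000000000000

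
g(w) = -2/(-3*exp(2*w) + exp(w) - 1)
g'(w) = -2*(6*exp(2*w) - exp(w))/(-3*exp(2*w) + exp(w) - 1)^2 = (2 - 12*exp(w))*exp(w)/(3*exp(2*w) - exp(w) + 1)^2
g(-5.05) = 2.01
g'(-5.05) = 0.01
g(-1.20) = 2.06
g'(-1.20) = -0.52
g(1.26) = 0.06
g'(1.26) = -0.12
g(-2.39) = 2.14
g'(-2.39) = 0.09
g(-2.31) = 2.15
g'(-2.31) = 0.09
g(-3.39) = 2.06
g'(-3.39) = 0.06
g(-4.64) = 2.02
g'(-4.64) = 0.02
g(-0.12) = 0.81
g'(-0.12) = -1.25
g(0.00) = 0.67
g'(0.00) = -1.11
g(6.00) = 0.00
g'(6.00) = 0.00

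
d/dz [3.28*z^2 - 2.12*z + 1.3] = 6.56*z - 2.12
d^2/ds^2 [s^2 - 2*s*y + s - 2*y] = 2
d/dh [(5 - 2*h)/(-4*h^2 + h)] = (-8*h^2 + 40*h - 5)/(h^2*(16*h^2 - 8*h + 1))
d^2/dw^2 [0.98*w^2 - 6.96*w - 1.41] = 1.96000000000000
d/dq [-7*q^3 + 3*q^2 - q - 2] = -21*q^2 + 6*q - 1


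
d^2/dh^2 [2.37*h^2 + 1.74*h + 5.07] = 4.74000000000000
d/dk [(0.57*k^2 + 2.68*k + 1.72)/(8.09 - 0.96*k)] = (-0.5472*k^2 + 9.2226*k + 23.3324)/(0.9216*k^2 - 15.5328*k + 65.4481)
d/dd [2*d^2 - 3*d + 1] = 4*d - 3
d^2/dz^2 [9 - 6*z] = 0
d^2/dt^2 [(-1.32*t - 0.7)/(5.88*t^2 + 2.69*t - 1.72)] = (-(1.32*t + 0.7)*(11.76*t + 2.69)*(23.52*t + 5.38) + (46.5696*t + 15.3336)*(5.88*t^2 + 2.69*t - 1.72))/(5.88*t^2 + 2.69*t - 1.72)^3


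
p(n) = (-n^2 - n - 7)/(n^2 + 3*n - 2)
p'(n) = (-2*n - 3)*(-n^2 - n - 7)/(n^2 + 3*n - 2)^2 + (-2*n - 1)/(n^2 + 3*n - 2)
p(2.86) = -1.22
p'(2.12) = 0.67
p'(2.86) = 0.27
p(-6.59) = -2.02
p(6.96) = -0.93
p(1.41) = -2.47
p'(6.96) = 0.01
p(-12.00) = -1.31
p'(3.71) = 0.12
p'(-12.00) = -0.04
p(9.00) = -0.92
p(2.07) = -1.57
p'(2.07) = 0.72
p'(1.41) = 2.50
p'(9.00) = 0.00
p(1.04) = -4.14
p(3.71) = -1.07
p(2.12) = -1.54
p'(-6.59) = -0.39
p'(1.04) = 8.16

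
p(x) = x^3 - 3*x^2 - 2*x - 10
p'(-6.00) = 142.00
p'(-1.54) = 14.35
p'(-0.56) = 2.30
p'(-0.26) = -0.24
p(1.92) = -17.82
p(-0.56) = -10.00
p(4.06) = -0.65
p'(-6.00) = 142.00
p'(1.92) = -2.46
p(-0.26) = -9.70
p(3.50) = -10.88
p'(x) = 3*x^2 - 6*x - 2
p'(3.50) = 13.75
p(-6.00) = -322.00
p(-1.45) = -16.46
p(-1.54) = -17.69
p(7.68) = 250.68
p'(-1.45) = 13.01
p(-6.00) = -322.00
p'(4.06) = 23.09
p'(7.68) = 128.87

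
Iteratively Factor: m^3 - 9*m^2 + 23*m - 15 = (m - 1)*(m^2 - 8*m + 15) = (m - 5)*(m - 1)*(m - 3)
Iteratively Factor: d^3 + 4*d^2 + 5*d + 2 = (d + 2)*(d^2 + 2*d + 1) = (d + 1)*(d + 2)*(d + 1)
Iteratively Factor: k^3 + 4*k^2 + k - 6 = (k - 1)*(k^2 + 5*k + 6) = (k - 1)*(k + 2)*(k + 3)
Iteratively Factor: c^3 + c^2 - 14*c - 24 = (c + 2)*(c^2 - c - 12) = (c + 2)*(c + 3)*(c - 4)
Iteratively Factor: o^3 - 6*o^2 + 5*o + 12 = (o + 1)*(o^2 - 7*o + 12) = (o - 4)*(o + 1)*(o - 3)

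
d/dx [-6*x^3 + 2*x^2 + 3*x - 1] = -18*x^2 + 4*x + 3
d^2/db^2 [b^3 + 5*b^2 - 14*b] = 6*b + 10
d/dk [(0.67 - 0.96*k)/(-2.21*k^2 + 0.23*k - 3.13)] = (-2.1216*k^2 + 2.9614*k + 2.8507)/(4.8841*k^4 - 1.0166*k^3 + 13.8875*k^2 - 1.4398*k + 9.7969)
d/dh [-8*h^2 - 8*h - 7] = -16*h - 8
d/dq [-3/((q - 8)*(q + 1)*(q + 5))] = 3*(3*q^2 - 4*q - 43)/(q^6 - 4*q^5 - 82*q^4 + 92*q^3 + 2009*q^2 + 3440*q + 1600)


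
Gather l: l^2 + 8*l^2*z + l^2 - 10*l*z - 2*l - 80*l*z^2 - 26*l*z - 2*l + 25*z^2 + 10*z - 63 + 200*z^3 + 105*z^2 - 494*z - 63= l^2*(8*z + 2) + l*(-80*z^2 - 36*z - 4) + 200*z^3 + 130*z^2 - 484*z - 126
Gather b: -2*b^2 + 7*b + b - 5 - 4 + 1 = -2*b^2 + 8*b - 8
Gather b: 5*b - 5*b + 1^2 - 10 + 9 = 0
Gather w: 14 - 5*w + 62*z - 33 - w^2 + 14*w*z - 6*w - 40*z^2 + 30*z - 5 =-w^2 + w*(14*z - 11) - 40*z^2 + 92*z - 24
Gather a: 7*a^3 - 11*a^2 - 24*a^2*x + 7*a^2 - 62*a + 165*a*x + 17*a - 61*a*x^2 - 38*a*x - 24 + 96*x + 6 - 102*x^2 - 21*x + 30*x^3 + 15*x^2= 7*a^3 + a^2*(-24*x - 4) + a*(-61*x^2 + 127*x - 45) + 30*x^3 - 87*x^2 + 75*x - 18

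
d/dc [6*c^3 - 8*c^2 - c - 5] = 18*c^2 - 16*c - 1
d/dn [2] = 0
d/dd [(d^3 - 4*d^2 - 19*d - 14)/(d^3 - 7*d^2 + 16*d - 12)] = (-3*d^3 + 64*d^2 - 63*d - 226)/(d^5 - 12*d^4 + 57*d^3 - 134*d^2 + 156*d - 72)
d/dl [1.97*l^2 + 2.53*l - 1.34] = 3.94*l + 2.53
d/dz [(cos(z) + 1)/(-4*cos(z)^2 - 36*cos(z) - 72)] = (sin(z)^2 - 2*cos(z) + 8)*sin(z)/(4*(cos(z)^2 + 9*cos(z) + 18)^2)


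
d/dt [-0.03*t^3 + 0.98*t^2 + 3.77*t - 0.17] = -0.09*t^2 + 1.96*t + 3.77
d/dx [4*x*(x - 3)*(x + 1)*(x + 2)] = 16*x^3 - 56*x - 24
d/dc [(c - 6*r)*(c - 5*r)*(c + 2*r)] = 3*c^2 - 18*c*r + 8*r^2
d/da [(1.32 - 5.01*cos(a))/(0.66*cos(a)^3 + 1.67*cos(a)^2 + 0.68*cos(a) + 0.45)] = (-6.6132*cos(a)^3 - 5.7531*cos(a)^2 + 4.4088*cos(a) + 3.1521)*sin(a)/(0.4356*cos(a)^6 + 2.2044*cos(a)^5 + 3.6865*cos(a)^4 + 2.8652*cos(a)^3 + 1.9654*cos(a)^2 + 0.612*cos(a) + 0.2025)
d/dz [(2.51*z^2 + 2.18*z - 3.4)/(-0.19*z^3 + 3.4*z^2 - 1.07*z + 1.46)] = (0.4769*z^4 + 0.828399999999998*z^3 - 12.0357*z^2 + 30.4492*z - 0.4552)/(0.0361*z^6 - 1.292*z^5 + 11.9666*z^4 - 7.8308*z^3 + 11.0729*z^2 - 3.1244*z + 2.1316)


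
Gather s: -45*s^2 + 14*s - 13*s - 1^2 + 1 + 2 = -45*s^2 + s + 2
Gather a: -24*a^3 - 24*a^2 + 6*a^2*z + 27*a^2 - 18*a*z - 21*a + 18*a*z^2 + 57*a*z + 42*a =-24*a^3 + a^2*(6*z + 3) + a*(18*z^2 + 39*z + 21)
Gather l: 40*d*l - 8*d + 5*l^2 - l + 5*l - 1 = -8*d + 5*l^2 + l*(40*d + 4) - 1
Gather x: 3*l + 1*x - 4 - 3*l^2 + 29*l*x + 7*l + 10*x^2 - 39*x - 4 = -3*l^2 + 10*l + 10*x^2 + x*(29*l - 38) - 8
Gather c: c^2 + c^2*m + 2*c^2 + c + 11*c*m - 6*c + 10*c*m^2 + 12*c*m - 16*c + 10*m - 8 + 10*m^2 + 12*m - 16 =c^2*(m + 3) + c*(10*m^2 + 23*m - 21) + 10*m^2 + 22*m - 24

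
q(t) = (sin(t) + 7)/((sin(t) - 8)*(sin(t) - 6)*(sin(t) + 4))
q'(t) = cos(t)/((sin(t) - 8)*(sin(t) - 6)*(sin(t) + 4)) - (sin(t) + 7)*cos(t)/((sin(t) - 8)*(sin(t) - 6)*(sin(t) + 4)^2) - (sin(t) + 7)*cos(t)/((sin(t) - 8)*(sin(t) - 6)^2*(sin(t) + 4)) - (sin(t) + 7)*cos(t)/((sin(t) - 8)^2*(sin(t) - 6)*(sin(t) + 4)) = (-2*sin(t)^3 - 11*sin(t)^2 + 140*sin(t) + 248)*cos(t)/((sin(t) - 8)^2*(sin(t) - 6)^2*(sin(t) + 4)^2)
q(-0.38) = 0.03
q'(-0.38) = 0.00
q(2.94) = 0.04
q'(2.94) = -0.01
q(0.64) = 0.04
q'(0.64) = 0.01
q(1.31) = 0.05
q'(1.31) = 0.00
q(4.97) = 0.03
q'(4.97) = 0.00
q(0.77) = 0.04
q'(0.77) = 0.01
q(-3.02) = 0.04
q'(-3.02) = -0.01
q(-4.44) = 0.05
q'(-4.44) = -0.00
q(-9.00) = 0.03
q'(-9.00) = 0.00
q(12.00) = 0.03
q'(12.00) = 0.00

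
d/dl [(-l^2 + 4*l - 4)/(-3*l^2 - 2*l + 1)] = 2*(7*l^2 - 13*l - 2)/(9*l^4 + 12*l^3 - 2*l^2 - 4*l + 1)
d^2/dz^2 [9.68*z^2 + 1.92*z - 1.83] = 19.3600000000000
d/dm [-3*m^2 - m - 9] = -6*m - 1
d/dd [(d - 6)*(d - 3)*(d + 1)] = 3*d^2 - 16*d + 9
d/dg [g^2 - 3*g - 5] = 2*g - 3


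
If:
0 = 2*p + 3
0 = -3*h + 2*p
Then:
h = -1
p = -3/2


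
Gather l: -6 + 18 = 12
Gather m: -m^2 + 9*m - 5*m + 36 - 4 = -m^2 + 4*m + 32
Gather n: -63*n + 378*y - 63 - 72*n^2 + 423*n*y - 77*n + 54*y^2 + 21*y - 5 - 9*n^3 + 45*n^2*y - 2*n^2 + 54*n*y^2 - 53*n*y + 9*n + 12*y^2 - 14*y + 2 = -9*n^3 + n^2*(45*y - 74) + n*(54*y^2 + 370*y - 131) + 66*y^2 + 385*y - 66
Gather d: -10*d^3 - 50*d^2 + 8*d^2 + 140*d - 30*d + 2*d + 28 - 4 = -10*d^3 - 42*d^2 + 112*d + 24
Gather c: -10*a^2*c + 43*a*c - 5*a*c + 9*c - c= c*(-10*a^2 + 38*a + 8)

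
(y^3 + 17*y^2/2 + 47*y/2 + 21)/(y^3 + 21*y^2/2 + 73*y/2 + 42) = (y + 2)/(y + 4)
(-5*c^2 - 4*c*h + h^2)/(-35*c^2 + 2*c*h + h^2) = (c + h)/(7*c + h)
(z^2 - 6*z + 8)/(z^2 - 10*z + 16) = (z - 4)/(z - 8)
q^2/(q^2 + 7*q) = q/(q + 7)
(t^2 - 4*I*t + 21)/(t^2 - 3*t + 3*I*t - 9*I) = (t - 7*I)/(t - 3)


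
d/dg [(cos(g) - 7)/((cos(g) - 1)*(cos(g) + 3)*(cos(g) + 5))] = 2*(cos(g)^3 - 7*cos(g)^2 - 49*cos(g) - 17)*sin(g)/((cos(g) - 1)^2*(cos(g) + 3)^2*(cos(g) + 5)^2)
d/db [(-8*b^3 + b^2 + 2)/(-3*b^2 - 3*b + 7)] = (24*b^4 + 48*b^3 - 171*b^2 + 26*b + 6)/(9*b^4 + 18*b^3 - 33*b^2 - 42*b + 49)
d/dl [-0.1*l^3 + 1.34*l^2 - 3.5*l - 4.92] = -0.3*l^2 + 2.68*l - 3.5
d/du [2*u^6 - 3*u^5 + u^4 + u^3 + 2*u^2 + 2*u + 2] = 12*u^5 - 15*u^4 + 4*u^3 + 3*u^2 + 4*u + 2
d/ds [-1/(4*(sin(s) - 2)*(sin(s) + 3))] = (sin(2*s) + cos(s))/(4*(sin(s) - 2)^2*(sin(s) + 3)^2)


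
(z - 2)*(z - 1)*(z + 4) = z^3 + z^2 - 10*z + 8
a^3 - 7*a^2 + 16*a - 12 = (a - 3)*(a - 2)^2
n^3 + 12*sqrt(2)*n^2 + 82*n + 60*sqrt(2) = (n + sqrt(2))*(n + 5*sqrt(2))*(n + 6*sqrt(2))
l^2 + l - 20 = (l - 4)*(l + 5)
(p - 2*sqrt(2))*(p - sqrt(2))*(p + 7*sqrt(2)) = p^3 + 4*sqrt(2)*p^2 - 38*p + 28*sqrt(2)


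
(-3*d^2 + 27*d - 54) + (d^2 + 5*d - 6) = -2*d^2 + 32*d - 60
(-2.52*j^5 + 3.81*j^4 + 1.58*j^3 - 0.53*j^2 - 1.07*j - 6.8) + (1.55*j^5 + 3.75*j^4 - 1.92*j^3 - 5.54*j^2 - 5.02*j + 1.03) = -0.97*j^5 + 7.56*j^4 - 0.34*j^3 - 6.07*j^2 - 6.09*j - 5.77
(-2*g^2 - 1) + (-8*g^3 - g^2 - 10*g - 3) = -8*g^3 - 3*g^2 - 10*g - 4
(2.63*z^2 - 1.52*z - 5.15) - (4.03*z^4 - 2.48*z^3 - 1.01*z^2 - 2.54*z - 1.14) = -4.03*z^4 + 2.48*z^3 + 3.64*z^2 + 1.02*z - 4.01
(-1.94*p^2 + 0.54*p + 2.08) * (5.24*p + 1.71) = -10.1656*p^3 - 0.4878*p^2 + 11.8226*p + 3.5568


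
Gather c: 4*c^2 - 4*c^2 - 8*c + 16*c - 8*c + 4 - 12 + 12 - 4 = 0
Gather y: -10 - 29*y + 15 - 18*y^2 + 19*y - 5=-18*y^2 - 10*y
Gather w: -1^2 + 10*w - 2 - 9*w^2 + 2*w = -9*w^2 + 12*w - 3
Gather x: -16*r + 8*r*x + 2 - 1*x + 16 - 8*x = -16*r + x*(8*r - 9) + 18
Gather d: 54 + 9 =63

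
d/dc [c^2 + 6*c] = 2*c + 6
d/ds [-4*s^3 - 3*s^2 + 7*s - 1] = -12*s^2 - 6*s + 7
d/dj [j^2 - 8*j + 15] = 2*j - 8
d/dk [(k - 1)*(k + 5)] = 2*k + 4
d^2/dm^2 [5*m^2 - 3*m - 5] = 10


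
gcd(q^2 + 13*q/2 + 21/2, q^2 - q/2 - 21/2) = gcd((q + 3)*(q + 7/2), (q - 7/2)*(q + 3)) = q + 3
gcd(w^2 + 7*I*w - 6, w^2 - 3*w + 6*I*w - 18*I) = w + 6*I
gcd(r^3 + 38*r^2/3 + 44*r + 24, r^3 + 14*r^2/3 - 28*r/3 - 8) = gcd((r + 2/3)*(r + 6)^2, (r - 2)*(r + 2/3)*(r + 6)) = r^2 + 20*r/3 + 4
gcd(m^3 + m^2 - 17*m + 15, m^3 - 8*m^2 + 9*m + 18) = m - 3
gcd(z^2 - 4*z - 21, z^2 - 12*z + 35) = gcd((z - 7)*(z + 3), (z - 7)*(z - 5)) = z - 7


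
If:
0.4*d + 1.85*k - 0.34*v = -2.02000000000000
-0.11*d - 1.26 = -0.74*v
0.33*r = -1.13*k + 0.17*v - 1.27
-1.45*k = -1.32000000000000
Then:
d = -8.94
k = 0.91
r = -6.77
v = 0.37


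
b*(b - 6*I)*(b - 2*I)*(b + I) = b^4 - 7*I*b^3 - 4*b^2 - 12*I*b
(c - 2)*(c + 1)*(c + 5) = c^3 + 4*c^2 - 7*c - 10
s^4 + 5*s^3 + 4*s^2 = s^2*(s + 1)*(s + 4)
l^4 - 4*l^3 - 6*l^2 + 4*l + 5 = (l - 5)*(l - 1)*(l + 1)^2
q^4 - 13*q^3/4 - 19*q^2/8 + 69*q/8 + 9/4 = (q - 3)*(q - 2)*(q + 1/4)*(q + 3/2)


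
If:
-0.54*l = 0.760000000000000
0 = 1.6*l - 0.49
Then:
No Solution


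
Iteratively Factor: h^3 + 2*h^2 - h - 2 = (h + 2)*(h^2 - 1) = (h - 1)*(h + 2)*(h + 1)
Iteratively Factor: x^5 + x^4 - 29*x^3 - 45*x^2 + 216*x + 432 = (x + 3)*(x^4 - 2*x^3 - 23*x^2 + 24*x + 144) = (x - 4)*(x + 3)*(x^3 + 2*x^2 - 15*x - 36) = (x - 4)*(x + 3)^2*(x^2 - x - 12) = (x - 4)^2*(x + 3)^2*(x + 3)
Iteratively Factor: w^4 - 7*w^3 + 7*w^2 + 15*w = (w)*(w^3 - 7*w^2 + 7*w + 15) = w*(w + 1)*(w^2 - 8*w + 15) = w*(w - 3)*(w + 1)*(w - 5)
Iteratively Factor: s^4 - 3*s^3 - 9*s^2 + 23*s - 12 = (s - 1)*(s^3 - 2*s^2 - 11*s + 12) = (s - 1)*(s + 3)*(s^2 - 5*s + 4) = (s - 4)*(s - 1)*(s + 3)*(s - 1)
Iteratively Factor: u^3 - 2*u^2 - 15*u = (u + 3)*(u^2 - 5*u) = u*(u + 3)*(u - 5)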